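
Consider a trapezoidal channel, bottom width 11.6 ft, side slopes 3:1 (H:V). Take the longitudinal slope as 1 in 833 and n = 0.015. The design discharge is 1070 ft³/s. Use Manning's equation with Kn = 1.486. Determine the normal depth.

Manning's equation rearranged: A R^(2/3) = nQ / (1.486·√S) = 0.015 × 1070 / (1.486 × √0.0012) = 311.7.
Try y = 6.41 ft: A R^(2/3) = 480.4 — over.
Try y = 3.93 ft: A R^(2/3) = 170.3 — short.
Try y = 5.25 ft: A R^(2/3) = 312.1 — close enough.

y_n = 5.25 ft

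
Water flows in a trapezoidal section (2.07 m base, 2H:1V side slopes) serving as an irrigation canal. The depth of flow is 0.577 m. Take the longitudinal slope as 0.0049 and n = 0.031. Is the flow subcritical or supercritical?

subcritical

With bottom width b = 2.07 m and side slope z = 2: A = (b + zy)y = (2.07 + 2×0.577)×0.577 = 1.86 m²; P = b + 2y√(1+z²) = 2.07 + 2×0.577×2.236 = 4.65 m.
Hydraulic radius R = A/P = 1.86/4.65 = 0.4 m.
V = (1/n) R^(2/3) √S = (1/0.031) × 0.4^(2/3) × √0.0049 = 1.226 m/s. Hydraulic depth D_h = A/T = 1.86/4.378 = 0.4249 m.
Froude number Fr = V/√(g·D_h) = 1.226/√(9.81×0.4249) = 0.6, which is less than 1, so the flow is subcritical.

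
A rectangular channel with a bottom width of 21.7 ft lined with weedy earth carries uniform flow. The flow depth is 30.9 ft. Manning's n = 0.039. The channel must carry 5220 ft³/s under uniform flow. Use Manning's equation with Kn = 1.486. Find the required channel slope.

S = 0.0026

Flow area A = b·y = 21.7 × 30.9 = 670.5 ft². Wetted perimeter P = b + 2y = 21.7 + 2×30.9 = 83.5 ft.
Hydraulic radius R = A/P = 670.5/83.5 = 8.03 ft.
From Manning's equation, S = [nQ / (1.486 A R^(2/3))]² = [0.039 × 5220 / (1.486 × 670.5 × 8.03^(2/3))]² = 0.0026.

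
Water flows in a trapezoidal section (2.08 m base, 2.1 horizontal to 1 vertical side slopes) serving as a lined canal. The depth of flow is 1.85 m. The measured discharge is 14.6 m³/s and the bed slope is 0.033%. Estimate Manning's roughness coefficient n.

n = 0.014

With bottom width b = 2.08 m and side slope z = 2.1: A = (b + zy)y = (2.08 + 2.1×1.85)×1.85 = 11.04 m²; P = b + 2y√(1+z²) = 2.08 + 2×1.85×2.326 = 10.69 m.
Hydraulic radius R = A/P = 11.04/10.69 = 1.033 m.
Rearranging Manning's equation: n = (1/Q) A R^(2/3) S^(1/2) = (1/14.6) × 11.04 × 1.033^(2/3) × √0.00033 = 0.014.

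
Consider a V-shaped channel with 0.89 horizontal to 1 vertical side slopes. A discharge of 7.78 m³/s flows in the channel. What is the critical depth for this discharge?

At critical depth, Q² T / (g A³) = 1, i.e. A³/T = Q²/g = 7.78²/9.81 = 6.17.
At y = 1.3 m: A³/T = 1.471 — short.
At y = 1.73 m: A³/T = 6.137 — close enough.

y_c = 1.73 m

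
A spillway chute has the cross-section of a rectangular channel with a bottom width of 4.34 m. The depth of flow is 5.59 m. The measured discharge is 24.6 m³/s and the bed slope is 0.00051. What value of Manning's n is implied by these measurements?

n = 0.03

Flow area A = b·y = 4.34 × 5.59 = 24.26 m². Wetted perimeter P = b + 2y = 4.34 + 2×5.59 = 15.52 m.
Hydraulic radius R = A/P = 24.26/15.52 = 1.563 m.
Rearranging Manning's equation: n = (1/Q) A R^(2/3) S^(1/2) = (1/24.6) × 24.26 × 1.563^(2/3) × √0.00051 = 0.03.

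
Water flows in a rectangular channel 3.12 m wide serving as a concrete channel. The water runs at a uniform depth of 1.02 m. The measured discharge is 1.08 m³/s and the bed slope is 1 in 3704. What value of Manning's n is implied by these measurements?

Flow area A = b·y = 3.12 × 1.02 = 3.182 m². Wetted perimeter P = b + 2y = 3.12 + 2×1.02 = 5.16 m.
Hydraulic radius R = A/P = 3.182/5.16 = 0.6167 m.
Rearranging Manning's equation: n = (1/Q) A R^(2/3) S^(1/2) = (1/1.08) × 3.182 × 0.6167^(2/3) × √0.00027 = 0.0351.

n = 0.0351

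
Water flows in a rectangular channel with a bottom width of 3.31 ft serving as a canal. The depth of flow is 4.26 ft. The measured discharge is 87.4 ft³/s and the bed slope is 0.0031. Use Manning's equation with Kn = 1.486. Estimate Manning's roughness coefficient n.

Flow area A = b·y = 3.31 × 4.26 = 14.1 ft². Wetted perimeter P = b + 2y = 3.31 + 2×4.26 = 11.83 ft.
Hydraulic radius R = A/P = 14.1/11.83 = 1.192 ft.
Rearranging Manning's equation: n = (1.486/Q) A R^(2/3) S^(1/2) = (1.486/87.4) × 14.1 × 1.192^(2/3) × √0.0031 = 0.015.

n = 0.015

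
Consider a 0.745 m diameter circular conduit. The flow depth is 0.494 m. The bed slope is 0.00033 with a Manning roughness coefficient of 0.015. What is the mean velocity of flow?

V = 0.437 m/s

For a circular section of diameter D = 0.745 m at depth y = 0.494 m, the central angle is θ = 2 arccos(1 − 2y/D) = 3.806 rad. Then A = (D²/8)(θ − sin θ) = 0.3068 m² and P = Dθ/2 = 1.418 m.
Hydraulic radius R = A/P = 0.3068/1.418 = 0.2164 m.
From Manning's equation, V = (1/n) R^(2/3) S^(1/2) = (1/0.015) × 0.2164^(2/3) × 0.00033^(1/2) = 0.437 m/s.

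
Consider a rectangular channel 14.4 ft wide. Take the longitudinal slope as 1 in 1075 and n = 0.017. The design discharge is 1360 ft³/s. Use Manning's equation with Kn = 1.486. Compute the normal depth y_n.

y_n = 12.8 ft

Manning's equation rearranged: A R^(2/3) = nQ / (1.486·√S) = 0.017 × 1360 / (1.486 × √0.0009302) = 510.1.
At y = 8.79 ft: A R^(2/3) = 316.7 — low.
At y = 12.8 ft: A R^(2/3) = 510.4 — close enough.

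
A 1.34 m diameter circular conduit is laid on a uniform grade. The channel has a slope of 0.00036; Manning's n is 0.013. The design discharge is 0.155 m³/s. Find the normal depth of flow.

y_n = 0.358 m

Manning's equation rearranged: A R^(2/3) = nQ / (1·√S) = 0.013 × 0.155 / (√0.00036) = 0.1062.
At y = 0.314 m: A R^(2/3) = 0.08192 — too small.
At y = 0.358 m: A R^(2/3) = 0.1062 — matches.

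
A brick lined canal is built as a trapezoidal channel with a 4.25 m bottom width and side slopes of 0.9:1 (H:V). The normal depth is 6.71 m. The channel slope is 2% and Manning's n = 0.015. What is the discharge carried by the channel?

With bottom width b = 4.25 m and side slope z = 0.9: A = (b + zy)y = (4.25 + 0.9×6.71)×6.71 = 69.04 m²; P = b + 2y√(1+z²) = 4.25 + 2×6.71×1.345 = 22.3 m.
Hydraulic radius R = A/P = 69.04/22.3 = 3.095 m.
Manning's equation: Q = (1/n) A R^(2/3) S^(1/2) = (1/0.015) × 69.04 × 3.095^(2/3) × 0.02^(1/2) = 1380 m³/s.

Q = 1380 m³/s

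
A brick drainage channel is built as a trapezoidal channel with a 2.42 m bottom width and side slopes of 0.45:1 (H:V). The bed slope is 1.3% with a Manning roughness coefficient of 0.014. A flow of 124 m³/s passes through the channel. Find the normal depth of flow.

Manning's equation rearranged: A R^(2/3) = nQ / (1·√S) = 0.014 × 124 / (√0.013) = 15.23.
At y = 3.81 m: A R^(2/3) = 20.29 — too large.
At y = 3.25 m: A R^(2/3) = 15.2 — close enough.

y_n = 3.25 m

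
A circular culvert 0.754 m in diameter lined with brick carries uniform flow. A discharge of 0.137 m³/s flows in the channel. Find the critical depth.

At critical depth, Q² T / (g A³) = 1, i.e. A³/T = Q²/g = 0.137²/9.81 = 0.001913.
At y = 0.259 m: A³/T = 0.003494 — over.
At y = 0.182 m: A³/T = 0.0008884 — short.
At y = 0.222 m: A³/T = 0.001924 — matches.

y_c = 0.222 m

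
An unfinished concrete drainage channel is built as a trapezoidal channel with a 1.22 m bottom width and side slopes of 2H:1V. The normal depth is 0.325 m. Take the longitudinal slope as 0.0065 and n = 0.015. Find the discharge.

Q = 1.22 m³/s

With bottom width b = 1.22 m and side slope z = 2: A = (b + zy)y = (1.22 + 2×0.325)×0.325 = 0.6078 m²; P = b + 2y√(1+z²) = 1.22 + 2×0.325×2.236 = 2.673 m.
Hydraulic radius R = A/P = 0.6078/2.673 = 0.2273 m.
Manning's equation: Q = (1/n) A R^(2/3) S^(1/2) = (1/0.015) × 0.6078 × 0.2273^(2/3) × 0.0065^(1/2) = 1.22 m³/s.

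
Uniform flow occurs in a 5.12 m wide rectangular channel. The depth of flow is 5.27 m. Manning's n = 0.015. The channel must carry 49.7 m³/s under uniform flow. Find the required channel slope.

S = 0.00037

Flow area A = b·y = 5.12 × 5.27 = 26.98 m². Wetted perimeter P = b + 2y = 5.12 + 2×5.27 = 15.66 m.
Hydraulic radius R = A/P = 26.98/15.66 = 1.723 m.
From Manning's equation, S = [nQ / (1 A R^(2/3))]² = [0.015 × 49.7 / (1 × 26.98 × 1.723^(2/3))]² = 0.00037.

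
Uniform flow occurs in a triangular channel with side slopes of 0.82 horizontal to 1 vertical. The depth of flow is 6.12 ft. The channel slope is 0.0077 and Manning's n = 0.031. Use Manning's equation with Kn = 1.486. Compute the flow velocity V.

For a triangular section with side slope z = 0.82: A = zy² = 0.82×6.12² = 30.71 ft²; P = 2y√(1+z²) = 2×6.12×1.293 = 15.83 ft.
Hydraulic radius R = A/P = 30.71/15.83 = 1.94 ft.
From Manning's equation, V = (1.486/n) R^(2/3) S^(1/2) = (1.486/0.031) × 1.94^(2/3) × 0.0077^(1/2) = 6.54 ft/s.

V = 6.54 ft/s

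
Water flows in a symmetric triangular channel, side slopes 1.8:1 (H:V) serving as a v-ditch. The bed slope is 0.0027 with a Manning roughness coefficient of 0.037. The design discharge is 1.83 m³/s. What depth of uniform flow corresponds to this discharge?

Manning's equation rearranged: A R^(2/3) = nQ / (1·√S) = 0.037 × 1.83 / (√0.0027) = 1.303.
Try y = 0.81 m: A R^(2/3) = 0.591 — low.
Try y = 1.22 m: A R^(2/3) = 1.762 — high.
Try y = 1.09 m: A R^(2/3) = 1.305 — matches.

y_n = 1.09 m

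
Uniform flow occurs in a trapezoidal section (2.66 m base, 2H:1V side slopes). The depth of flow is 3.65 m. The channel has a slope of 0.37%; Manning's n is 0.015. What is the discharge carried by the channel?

Q = 227 m³/s

With bottom width b = 2.66 m and side slope z = 2: A = (b + zy)y = (2.66 + 2×3.65)×3.65 = 36.35 m²; P = b + 2y√(1+z²) = 2.66 + 2×3.65×2.236 = 18.98 m.
Hydraulic radius R = A/P = 36.35/18.98 = 1.915 m.
Manning's equation: Q = (1/n) A R^(2/3) S^(1/2) = (1/0.015) × 36.35 × 1.915^(2/3) × 0.0037^(1/2) = 227 m³/s.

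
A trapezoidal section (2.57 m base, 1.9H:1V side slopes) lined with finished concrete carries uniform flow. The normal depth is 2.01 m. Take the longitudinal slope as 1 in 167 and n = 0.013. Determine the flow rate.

Q = 83.7 m³/s

With bottom width b = 2.57 m and side slope z = 1.9: A = (b + zy)y = (2.57 + 1.9×2.01)×2.01 = 12.84 m²; P = b + 2y√(1+z²) = 2.57 + 2×2.01×2.147 = 11.2 m.
Hydraulic radius R = A/P = 12.84/11.2 = 1.146 m.
Manning's equation: Q = (1/n) A R^(2/3) S^(1/2) = (1/0.013) × 12.84 × 1.146^(2/3) × 0.005988^(1/2) = 83.7 m³/s.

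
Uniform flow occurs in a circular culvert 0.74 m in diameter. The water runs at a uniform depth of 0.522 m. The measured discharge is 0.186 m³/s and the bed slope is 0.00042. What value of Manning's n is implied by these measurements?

n = 0.013

For a circular section of diameter D = 0.74 m at depth y = 0.522 m, the central angle is θ = 2 arccos(1 − 2y/D) = 3.988 rad. Then A = (D²/8)(θ − sin θ) = 0.3243 m² and P = Dθ/2 = 1.476 m.
Hydraulic radius R = A/P = 0.3243/1.476 = 0.2197 m.
Rearranging Manning's equation: n = (1/Q) A R^(2/3) S^(1/2) = (1/0.186) × 0.3243 × 0.2197^(2/3) × √0.00042 = 0.013.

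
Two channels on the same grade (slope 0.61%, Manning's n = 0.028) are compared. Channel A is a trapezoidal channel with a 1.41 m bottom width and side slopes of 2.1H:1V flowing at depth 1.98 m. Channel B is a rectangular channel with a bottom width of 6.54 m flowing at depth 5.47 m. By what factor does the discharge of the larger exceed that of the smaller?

Channel A: With bottom width b = 1.41 m and side slope z = 2.1: A = (b + zy)y = (1.41 + 2.1×1.98)×1.98 = 11.02 m²; P = b + 2y√(1+z²) = 1.41 + 2×1.98×2.326 = 10.62 m. Hydraulic radius R = A/P = 11.02/10.62 = 1.038 m. Q_A = (1/0.028)·11.02·1.038^(2/3)·√0.0061 = 31.53 m³/s.
Channel B: Flow area A = b·y = 6.54 × 5.47 = 35.77 m². Wetted perimeter P = b + 2y = 6.54 + 2×5.47 = 17.48 m. Hydraulic radius R = A/P = 35.77/17.48 = 2.047 m. Q_B = (1/0.028)·35.77·2.047^(2/3)·√0.0061 = 160.8 m³/s.
The larger discharge is 160.8 m³/s and the smaller is 31.53 m³/s; the ratio is 5.1.

5.1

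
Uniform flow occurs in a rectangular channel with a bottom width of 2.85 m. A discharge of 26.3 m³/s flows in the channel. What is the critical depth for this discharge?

For a rectangular channel, critical depth y_c = (q²/g)^(1/3) where q = Q/b = 26.3/2.85 = 9.228 m²/s.
So y_c = (9.228²/9.81)^(1/3) = 2.06 m.

y_c = 2.06 m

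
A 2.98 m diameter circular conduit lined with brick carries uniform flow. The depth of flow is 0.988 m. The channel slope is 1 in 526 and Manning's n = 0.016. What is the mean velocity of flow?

For a circular section of diameter D = 2.98 m at depth y = 0.988 m, the central angle is θ = 2 arccos(1 − 2y/D) = 2.454 rad. Then A = (D²/8)(θ − sin θ) = 2.02 m² and P = Dθ/2 = 3.657 m.
Hydraulic radius R = A/P = 2.02/3.657 = 0.5524 m.
From Manning's equation, V = (1/n) R^(2/3) S^(1/2) = (1/0.016) × 0.5524^(2/3) × 0.001901^(1/2) = 1.83 m/s.

V = 1.83 m/s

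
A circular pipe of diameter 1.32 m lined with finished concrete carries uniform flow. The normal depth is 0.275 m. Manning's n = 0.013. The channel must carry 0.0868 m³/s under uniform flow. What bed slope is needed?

S = 0.00033

For a circular section of diameter D = 1.32 m at depth y = 0.275 m, the central angle is θ = 2 arccos(1 − 2y/D) = 1.896 rad. Then A = (D²/8)(θ − sin θ) = 0.2065 m² and P = Dθ/2 = 1.251 m.
Hydraulic radius R = A/P = 0.2065/1.251 = 0.1651 m.
From Manning's equation, S = [nQ / (1 A R^(2/3))]² = [0.013 × 0.0868 / (1 × 0.2065 × 0.1651^(2/3))]² = 0.00033.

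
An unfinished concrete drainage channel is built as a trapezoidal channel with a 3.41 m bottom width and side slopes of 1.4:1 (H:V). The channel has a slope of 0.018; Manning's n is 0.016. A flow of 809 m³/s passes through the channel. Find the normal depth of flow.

Manning's equation rearranged: A R^(2/3) = nQ / (1·√S) = 0.016 × 809 / (√0.018) = 96.48.
At y = 5.4 m: A R^(2/3) = 114.7 — over.
At y = 3.61 m: A R^(2/3) = 47.36 — short.
At y = 5 m: A R^(2/3) = 96.51 — close enough.

y_n = 5 m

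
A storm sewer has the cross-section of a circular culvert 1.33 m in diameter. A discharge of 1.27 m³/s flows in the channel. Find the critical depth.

y_c = 0.595 m

At critical depth, Q² T / (g A³) = 1, i.e. A³/T = Q²/g = 1.27²/9.81 = 0.1644.
At y = 0.678 m: A³/T = 0.2714 — high.
At y = 0.419 m: A³/T = 0.04271 — low.
At y = 0.595 m: A³/T = 0.1647 — ≈ 0.1644.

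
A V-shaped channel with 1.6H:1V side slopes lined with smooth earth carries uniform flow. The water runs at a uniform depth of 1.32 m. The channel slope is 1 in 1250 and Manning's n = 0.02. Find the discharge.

Q = 2.68 m³/s

For a triangular section with side slope z = 1.6: A = zy² = 1.6×1.32² = 2.788 m²; P = 2y√(1+z²) = 2×1.32×1.887 = 4.981 m.
Hydraulic radius R = A/P = 2.788/4.981 = 0.5597 m.
Manning's equation: Q = (1/n) A R^(2/3) S^(1/2) = (1/0.02) × 2.788 × 0.5597^(2/3) × 0.0008^(1/2) = 2.68 m³/s.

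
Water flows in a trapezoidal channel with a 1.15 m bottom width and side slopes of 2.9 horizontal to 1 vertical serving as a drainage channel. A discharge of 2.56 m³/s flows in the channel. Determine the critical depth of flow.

At critical depth, Q² T / (g A³) = 1, i.e. A³/T = Q²/g = 2.56²/9.81 = 0.6681.
At y = 0.383 m: A³/T = 0.1925 — short.
At y = 0.611 m: A³/T = 1.212 — over.
At y = 0.527 m: A³/T = 0.6685 — ≈ 0.6681.

y_c = 0.527 m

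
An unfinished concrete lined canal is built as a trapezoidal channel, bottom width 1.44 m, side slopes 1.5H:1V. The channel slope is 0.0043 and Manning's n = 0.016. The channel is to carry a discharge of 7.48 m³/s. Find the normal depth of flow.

y_n = 0.944 m

Manning's equation rearranged: A R^(2/3) = nQ / (1·√S) = 0.016 × 7.48 / (√0.0043) = 1.825.
Try y = 0.727 m: A R^(2/3) = 1.085 — low.
Try y = 1.07 m: A R^(2/3) = 2.356 — high.
Try y = 0.944 m: A R^(2/3) = 1.824 — matches.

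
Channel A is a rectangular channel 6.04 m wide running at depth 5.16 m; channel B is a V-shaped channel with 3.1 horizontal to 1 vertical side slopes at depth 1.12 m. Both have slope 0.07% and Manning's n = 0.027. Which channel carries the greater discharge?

channel A

Channel A: Flow area A = b·y = 6.04 × 5.16 = 31.17 m². Wetted perimeter P = b + 2y = 6.04 + 2×5.16 = 16.36 m. Hydraulic radius R = A/P = 31.17/16.36 = 1.905 m. Q_A = (1/0.027)·31.17·1.905^(2/3)·√0.0007 = 46.93 m³/s.
Channel B: For a triangular section with side slope z = 3.1: A = zy² = 3.1×1.12² = 3.889 m²; P = 2y√(1+z²) = 2×1.12×3.257 = 7.296 m. Hydraulic radius R = A/P = 3.889/7.296 = 0.533 m. Q_B = (1/0.027)·3.889·0.533^(2/3)·√0.0007 = 2.505 m³/s.
Q_A = 46.93 m³/s vs Q_B = 2.505 m³/s, so channel A carries more.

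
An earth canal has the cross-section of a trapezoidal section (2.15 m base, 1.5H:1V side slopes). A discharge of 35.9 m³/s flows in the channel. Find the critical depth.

y_c = 1.99 m

At critical depth, Q² T / (g A³) = 1, i.e. A³/T = Q²/g = 35.9²/9.81 = 131.4.
Trying y = 2.54 m: A³/T = 355.1 — over.
Trying y = 1.53 m: A³/T = 46.67 — short.
Trying y = 1.99 m: A³/T = 131.4 — matches.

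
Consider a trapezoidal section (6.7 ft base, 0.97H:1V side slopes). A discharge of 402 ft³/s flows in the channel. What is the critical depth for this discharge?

y_c = 3.95 ft

At critical depth, Q² T / (g A³) = 1, i.e. A³/T = Q²/g = 402²/32.2 = 5019.
Trying y = 5.03 ft: A³/T = 12000 — high.
Trying y = 2.86 ft: A³/T = 1624 — low.
Trying y = 3.95 ft: A³/T = 5012 — close enough.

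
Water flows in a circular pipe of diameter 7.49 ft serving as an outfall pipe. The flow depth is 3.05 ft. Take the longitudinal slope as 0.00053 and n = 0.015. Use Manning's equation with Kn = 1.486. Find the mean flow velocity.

For a circular section of diameter D = 7.49 ft at depth y = 3.05 ft, the central angle is θ = 2 arccos(1 − 2y/D) = 2.768 rad. Then A = (D²/8)(θ − sin θ) = 16.85 ft² and P = Dθ/2 = 10.37 ft.
Hydraulic radius R = A/P = 16.85/10.37 = 1.626 ft.
From Manning's equation, V = (1.486/n) R^(2/3) S^(1/2) = (1.486/0.015) × 1.626^(2/3) × 0.00053^(1/2) = 3.15 ft/s.

V = 3.15 ft/s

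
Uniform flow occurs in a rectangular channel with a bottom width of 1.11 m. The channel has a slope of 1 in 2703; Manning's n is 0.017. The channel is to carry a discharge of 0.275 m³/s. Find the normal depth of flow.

y_n = 0.525 m

Manning's equation rearranged: A R^(2/3) = nQ / (1·√S) = 0.017 × 0.275 / (√0.00037) = 0.2431.
Try y = 0.369 m: A R^(2/3) = 0.15 — short.
Try y = 0.668 m: A R^(2/3) = 0.3346 — over.
Try y = 0.525 m: A R^(2/3) = 0.2433 — matches.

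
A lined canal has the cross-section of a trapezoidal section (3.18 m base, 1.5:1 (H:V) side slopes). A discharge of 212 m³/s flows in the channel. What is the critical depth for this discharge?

y_c = 4.34 m

At critical depth, Q² T / (g A³) = 1, i.e. A³/T = Q²/g = 212²/9.81 = 4581.
Try y = 3.42 m: A³/T = 1708 — too small.
Try y = 4.87 m: A³/T = 7484 — too large.
Try y = 4.34 m: A³/T = 4591 — ≈ 4581.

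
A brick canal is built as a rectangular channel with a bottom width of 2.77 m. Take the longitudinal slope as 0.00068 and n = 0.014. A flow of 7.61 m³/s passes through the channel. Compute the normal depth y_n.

y_n = 1.75 m

Manning's equation rearranged: A R^(2/3) = nQ / (1·√S) = 0.014 × 7.61 / (√0.00068) = 4.086.
At y = 1.41 m: A R^(2/3) = 3.075 — too small.
At y = 2.02 m: A R^(2/3) = 4.909 — too large.
At y = 1.75 m: A R^(2/3) = 4.083 — close enough.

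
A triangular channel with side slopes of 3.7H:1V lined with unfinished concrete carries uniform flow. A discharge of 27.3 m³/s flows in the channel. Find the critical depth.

y_c = 1.62 m

At critical depth, Q² T / (g A³) = 1, i.e. A³/T = Q²/g = 27.3²/9.81 = 75.97.
At y = 1.86 m: A³/T = 152.4 — over.
At y = 1.19 m: A³/T = 16.33 — short.
At y = 1.62 m: A³/T = 76.37 — close enough.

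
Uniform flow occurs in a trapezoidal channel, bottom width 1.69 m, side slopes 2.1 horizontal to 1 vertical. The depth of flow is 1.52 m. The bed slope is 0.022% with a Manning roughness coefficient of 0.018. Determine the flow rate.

With bottom width b = 1.69 m and side slope z = 2.1: A = (b + zy)y = (1.69 + 2.1×1.52)×1.52 = 7.421 m²; P = b + 2y√(1+z²) = 1.69 + 2×1.52×2.326 = 8.761 m.
Hydraulic radius R = A/P = 7.421/8.761 = 0.847 m.
Manning's equation: Q = (1/n) A R^(2/3) S^(1/2) = (1/0.018) × 7.421 × 0.847^(2/3) × 0.00022^(1/2) = 5.47 m³/s.

Q = 5.47 m³/s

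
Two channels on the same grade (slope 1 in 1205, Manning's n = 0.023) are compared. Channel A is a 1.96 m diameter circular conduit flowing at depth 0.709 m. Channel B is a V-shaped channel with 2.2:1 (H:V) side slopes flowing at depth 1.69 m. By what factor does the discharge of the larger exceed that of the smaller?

Channel A: For a circular section of diameter D = 1.96 m at depth y = 0.709 m, the central angle is θ = 2 arccos(1 − 2y/D) = 2.581 rad. Then A = (D²/8)(θ − sin θ) = 0.9843 m² and P = Dθ/2 = 2.53 m. Hydraulic radius R = A/P = 0.9843/2.53 = 0.3891 m. Q_A = (1/0.023)·0.9843·0.3891^(2/3)·√0.0008299 = 0.6571 m³/s.
Channel B: For a triangular section with side slope z = 2.2: A = zy² = 2.2×1.69² = 6.283 m²; P = 2y√(1+z²) = 2×1.69×2.417 = 8.168 m. Hydraulic radius R = A/P = 6.283/8.168 = 0.7693 m. Q_B = (1/0.023)·6.283·0.7693^(2/3)·√0.0008299 = 6.607 m³/s.
The larger discharge is 6.607 m³/s and the smaller is 0.6571 m³/s; the ratio is 10.1.

10.1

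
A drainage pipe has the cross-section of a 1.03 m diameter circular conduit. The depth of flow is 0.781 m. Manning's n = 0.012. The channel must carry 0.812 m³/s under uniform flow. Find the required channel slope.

S = 0.000979

For a circular section of diameter D = 1.03 m at depth y = 0.781 m, the central angle is θ = 2 arccos(1 − 2y/D) = 4.227 rad. Then A = (D²/8)(θ − sin θ) = 0.6779 m² and P = Dθ/2 = 2.177 m.
Hydraulic radius R = A/P = 0.6779/2.177 = 0.3114 m.
From Manning's equation, S = [nQ / (1 A R^(2/3))]² = [0.012 × 0.812 / (1 × 0.6779 × 0.3114^(2/3))]² = 0.000979.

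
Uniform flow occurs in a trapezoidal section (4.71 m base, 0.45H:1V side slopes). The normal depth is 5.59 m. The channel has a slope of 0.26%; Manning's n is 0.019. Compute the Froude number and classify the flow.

subcritical

With bottom width b = 4.71 m and side slope z = 0.45: A = (b + zy)y = (4.71 + 0.45×5.59)×5.59 = 40.39 m²; P = b + 2y√(1+z²) = 4.71 + 2×5.59×1.097 = 16.97 m.
Hydraulic radius R = A/P = 40.39/16.97 = 2.38 m.
V = (1/n) R^(2/3) √S = (1/0.019) × 2.38^(2/3) × √0.0026 = 4.784 m/s. Hydraulic depth D_h = A/T = 40.39/9.741 = 4.146 m.
Froude number Fr = V/√(g·D_h) = 4.784/√(9.81×4.146) = 0.75, which is less than 1, so the flow is subcritical.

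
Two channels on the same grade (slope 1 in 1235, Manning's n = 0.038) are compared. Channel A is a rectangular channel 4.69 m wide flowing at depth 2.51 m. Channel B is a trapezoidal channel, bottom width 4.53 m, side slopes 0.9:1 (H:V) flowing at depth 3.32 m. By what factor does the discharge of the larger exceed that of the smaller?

Channel A: Flow area A = b·y = 4.69 × 2.51 = 11.77 m². Wetted perimeter P = b + 2y = 4.69 + 2×2.51 = 9.71 m. Hydraulic radius R = A/P = 11.77/9.71 = 1.212 m. Q_A = (1/0.038)·11.77·1.212^(2/3)·√0.0008097 = 10.02 m³/s.
Channel B: With bottom width b = 4.53 m and side slope z = 0.9: A = (b + zy)y = (4.53 + 0.9×3.32)×3.32 = 24.96 m²; P = b + 2y√(1+z²) = 4.53 + 2×3.32×1.345 = 13.46 m. Hydraulic radius R = A/P = 24.96/13.46 = 1.854 m. Q_B = (1/0.038)·24.96·1.854^(2/3)·√0.0008097 = 28.21 m³/s.
The larger discharge is 28.21 m³/s and the smaller is 10.02 m³/s; the ratio is 2.81.

2.81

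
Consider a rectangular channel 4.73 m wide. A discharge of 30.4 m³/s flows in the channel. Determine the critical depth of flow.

For a rectangular channel, critical depth y_c = (q²/g)^(1/3) where q = Q/b = 30.4/4.73 = 6.427 m²/s.
So y_c = (6.427²/9.81)^(1/3) = 1.61 m.

y_c = 1.61 m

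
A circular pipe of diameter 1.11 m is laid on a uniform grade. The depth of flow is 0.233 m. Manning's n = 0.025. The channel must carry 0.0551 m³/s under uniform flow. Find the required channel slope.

For a circular section of diameter D = 1.11 m at depth y = 0.233 m, the central angle is θ = 2 arccos(1 − 2y/D) = 1.904 rad. Then A = (D²/8)(θ − sin θ) = 0.1476 m² and P = Dθ/2 = 1.057 m.
Hydraulic radius R = A/P = 0.1476/1.057 = 0.1397 m.
From Manning's equation, S = [nQ / (1 A R^(2/3))]² = [0.025 × 0.0551 / (1 × 0.1476 × 0.1397^(2/3))]² = 0.0012.

S = 0.0012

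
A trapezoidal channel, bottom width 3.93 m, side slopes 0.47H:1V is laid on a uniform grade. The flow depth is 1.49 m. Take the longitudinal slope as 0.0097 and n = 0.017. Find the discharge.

With bottom width b = 3.93 m and side slope z = 0.47: A = (b + zy)y = (3.93 + 0.47×1.49)×1.49 = 6.899 m²; P = b + 2y√(1+z²) = 3.93 + 2×1.49×1.105 = 7.223 m.
Hydraulic radius R = A/P = 6.899/7.223 = 0.9552 m.
Manning's equation: Q = (1/n) A R^(2/3) S^(1/2) = (1/0.017) × 6.899 × 0.9552^(2/3) × 0.0097^(1/2) = 38.8 m³/s.

Q = 38.8 m³/s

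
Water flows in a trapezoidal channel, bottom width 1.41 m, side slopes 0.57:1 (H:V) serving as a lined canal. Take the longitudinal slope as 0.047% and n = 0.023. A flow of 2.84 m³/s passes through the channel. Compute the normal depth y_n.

y_n = 1.6 m

Manning's equation rearranged: A R^(2/3) = nQ / (1·√S) = 0.023 × 2.84 / (√0.00047) = 3.013.
Trying y = 1.14 m: A R^(2/3) = 1.637 — short.
Trying y = 1.6 m: A R^(2/3) = 3.01 — ≈ 3.013.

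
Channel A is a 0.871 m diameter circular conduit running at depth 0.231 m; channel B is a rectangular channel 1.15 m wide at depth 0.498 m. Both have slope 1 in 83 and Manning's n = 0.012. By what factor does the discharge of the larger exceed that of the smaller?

7.15

Channel A: For a circular section of diameter D = 0.871 m at depth y = 0.231 m, the central angle is θ = 2 arccos(1 − 2y/D) = 2.164 rad. Then A = (D²/8)(θ − sin θ) = 0.1266 m² and P = Dθ/2 = 0.9424 m. Hydraulic radius R = A/P = 0.1266/0.9424 = 0.1343 m. Q_A = (1/0.012)·0.1266·0.1343^(2/3)·√0.01205 = 0.3037 m³/s.
Channel B: Flow area A = b·y = 1.15 × 0.498 = 0.5727 m². Wetted perimeter P = b + 2y = 1.15 + 2×0.498 = 2.146 m. Hydraulic radius R = A/P = 0.5727/2.146 = 0.2669 m. Q_B = (1/0.012)·0.5727·0.2669^(2/3)·√0.01205 = 2.171 m³/s.
The larger discharge is 2.171 m³/s and the smaller is 0.3037 m³/s; the ratio is 7.15.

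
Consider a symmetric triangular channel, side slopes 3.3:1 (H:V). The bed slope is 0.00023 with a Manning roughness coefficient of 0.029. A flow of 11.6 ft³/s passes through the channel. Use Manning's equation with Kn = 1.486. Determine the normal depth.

Manning's equation rearranged: A R^(2/3) = nQ / (1.486·√S) = 0.029 × 11.6 / (1.486 × √0.00023) = 14.93.
At y = 1.67 ft: A R^(2/3) = 7.925 — too small.
At y = 2.42 ft: A R^(2/3) = 21.31 — too large.
At y = 2.12 ft: A R^(2/3) = 14.97 — close enough.

y_n = 2.12 ft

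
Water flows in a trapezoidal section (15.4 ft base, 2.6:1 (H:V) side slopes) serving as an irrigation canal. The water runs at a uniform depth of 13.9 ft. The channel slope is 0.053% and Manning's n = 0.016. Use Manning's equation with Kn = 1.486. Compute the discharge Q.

Q = 5980 ft³/s

With bottom width b = 15.4 ft and side slope z = 2.6: A = (b + zy)y = (15.4 + 2.6×13.9)×13.9 = 716.4 ft²; P = b + 2y√(1+z²) = 15.4 + 2×13.9×2.786 = 92.84 ft.
Hydraulic radius R = A/P = 716.4/92.84 = 7.716 ft.
Manning's equation: Q = (1.486/n) A R^(2/3) S^(1/2) = (1.486/0.016) × 716.4 × 7.716^(2/3) × 0.00053^(1/2) = 5980 ft³/s.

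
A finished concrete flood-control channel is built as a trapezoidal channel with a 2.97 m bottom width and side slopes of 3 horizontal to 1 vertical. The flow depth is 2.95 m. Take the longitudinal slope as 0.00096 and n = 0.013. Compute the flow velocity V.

V = 3.28 m/s

With bottom width b = 2.97 m and side slope z = 3: A = (b + zy)y = (2.97 + 3×2.95)×2.95 = 34.87 m²; P = b + 2y√(1+z²) = 2.97 + 2×2.95×3.162 = 21.63 m.
Hydraulic radius R = A/P = 34.87/21.63 = 1.612 m.
From Manning's equation, V = (1/n) R^(2/3) S^(1/2) = (1/0.013) × 1.612^(2/3) × 0.00096^(1/2) = 3.28 m/s.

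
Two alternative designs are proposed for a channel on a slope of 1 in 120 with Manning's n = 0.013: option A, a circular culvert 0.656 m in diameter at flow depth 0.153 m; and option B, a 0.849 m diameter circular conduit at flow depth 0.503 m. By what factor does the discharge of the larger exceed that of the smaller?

Channel A: For a circular section of diameter D = 0.656 m at depth y = 0.153 m, the central angle is θ = 2 arccos(1 − 2y/D) = 2.016 rad. Then A = (D²/8)(θ − sin θ) = 0.0599 m² and P = Dθ/2 = 0.6613 m. Hydraulic radius R = A/P = 0.0599/0.6613 = 0.09058 m. Q_A = (1/0.013)·0.0599·0.09058^(2/3)·√0.008333 = 0.08484 m³/s.
Channel B: For a circular section of diameter D = 0.849 m at depth y = 0.503 m, the central angle is θ = 2 arccos(1 − 2y/D) = 3.514 rad. Then A = (D²/8)(θ − sin θ) = 0.3493 m² and P = Dθ/2 = 1.492 m. Hydraulic radius R = A/P = 0.3493/1.492 = 0.2342 m. Q_B = (1/0.013)·0.3493·0.2342^(2/3)·√0.008333 = 0.932 m³/s.
The larger discharge is 0.932 m³/s and the smaller is 0.08484 m³/s; the ratio is 11.

11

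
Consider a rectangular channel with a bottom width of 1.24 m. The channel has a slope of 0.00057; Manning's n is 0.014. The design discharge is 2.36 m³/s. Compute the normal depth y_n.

y_n = 1.86 m

Manning's equation rearranged: A R^(2/3) = nQ / (1·√S) = 0.014 × 2.36 / (√0.00057) = 1.384.
Try y = 2.11 m: A R^(2/3) = 1.602 — over.
Try y = 1.86 m: A R^(2/3) = 1.384 — ≈ 1.384.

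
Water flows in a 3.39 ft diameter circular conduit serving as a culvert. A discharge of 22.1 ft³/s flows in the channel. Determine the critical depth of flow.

y_c = 1.46 ft

At critical depth, Q² T / (g A³) = 1, i.e. A³/T = Q²/g = 22.1²/32.2 = 15.17.
At y = 1.66 ft: A³/T = 25.04 — high.
At y = 1.46 ft: A³/T = 15.32 — matches.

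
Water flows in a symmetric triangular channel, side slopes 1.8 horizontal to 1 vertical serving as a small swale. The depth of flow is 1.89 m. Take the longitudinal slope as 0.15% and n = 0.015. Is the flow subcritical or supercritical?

subcritical

For a triangular section with side slope z = 1.8: A = zy² = 1.8×1.89² = 6.43 m²; P = 2y√(1+z²) = 2×1.89×2.059 = 7.783 m.
Hydraulic radius R = A/P = 6.43/7.783 = 0.8261 m.
V = (1/n) R^(2/3) √S = (1/0.015) × 0.8261^(2/3) × √0.0015 = 2.273 m/s. Hydraulic depth D_h = A/T = 6.43/6.804 = 0.945 m.
Froude number Fr = V/√(g·D_h) = 2.273/√(9.81×0.945) = 0.747, which is less than 1, so the flow is subcritical.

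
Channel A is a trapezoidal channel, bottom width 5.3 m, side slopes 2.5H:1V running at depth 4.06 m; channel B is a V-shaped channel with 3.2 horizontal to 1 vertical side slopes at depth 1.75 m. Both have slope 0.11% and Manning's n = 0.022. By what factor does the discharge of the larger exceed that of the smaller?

Channel A: With bottom width b = 5.3 m and side slope z = 2.5: A = (b + zy)y = (5.3 + 2.5×4.06)×4.06 = 62.73 m²; P = b + 2y√(1+z²) = 5.3 + 2×4.06×2.693 = 27.16 m. Hydraulic radius R = A/P = 62.73/27.16 = 2.309 m. Q_A = (1/0.022)·62.73·2.309^(2/3)·√0.0011 = 165.2 m³/s.
Channel B: For a triangular section with side slope z = 3.2: A = zy² = 3.2×1.75² = 9.8 m²; P = 2y√(1+z²) = 2×1.75×3.353 = 11.73 m. Hydraulic radius R = A/P = 9.8/11.73 = 0.8352 m. Q_B = (1/0.022)·9.8·0.8352^(2/3)·√0.0011 = 13.1 m³/s.
The larger discharge is 165.2 m³/s and the smaller is 13.1 m³/s; the ratio is 12.6.

12.6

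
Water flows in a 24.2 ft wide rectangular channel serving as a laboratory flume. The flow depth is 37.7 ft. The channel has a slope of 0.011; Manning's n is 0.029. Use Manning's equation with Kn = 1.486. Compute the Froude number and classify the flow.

subcritical

Flow area A = b·y = 24.2 × 37.7 = 912.3 ft². Wetted perimeter P = b + 2y = 24.2 + 2×37.7 = 99.6 ft.
Hydraulic radius R = A/P = 912.3/99.6 = 9.16 ft.
V = (1.486/n) R^(2/3) √S = (1.486/0.029) × 9.16^(2/3) × √0.011 = 23.53 ft/s. Hydraulic depth D_h = A/T = 912.3/24.2 = 37.7 ft.
Froude number Fr = V/√(g·D_h) = 23.53/√(32.2×37.7) = 0.675, which is less than 1, so the flow is subcritical.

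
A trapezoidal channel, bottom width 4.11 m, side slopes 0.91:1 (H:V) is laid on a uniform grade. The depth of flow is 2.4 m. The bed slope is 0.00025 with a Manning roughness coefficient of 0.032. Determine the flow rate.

With bottom width b = 4.11 m and side slope z = 0.91: A = (b + zy)y = (4.11 + 0.91×2.4)×2.4 = 15.11 m²; P = b + 2y√(1+z²) = 4.11 + 2×2.4×1.352 = 10.6 m.
Hydraulic radius R = A/P = 15.11/10.6 = 1.425 m.
Manning's equation: Q = (1/n) A R^(2/3) S^(1/2) = (1/0.032) × 15.11 × 1.425^(2/3) × 0.00025^(1/2) = 9.45 m³/s.

Q = 9.45 m³/s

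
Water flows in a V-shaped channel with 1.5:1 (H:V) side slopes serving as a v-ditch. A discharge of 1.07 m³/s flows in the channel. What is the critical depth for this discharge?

y_c = 0.636 m

At critical depth, Q² T / (g A³) = 1, i.e. A³/T = Q²/g = 1.07²/9.81 = 0.1167.
Try y = 0.742 m: A³/T = 0.253 — over.
Try y = 0.456 m: A³/T = 0.02218 — short.
Try y = 0.636 m: A³/T = 0.1171 — matches.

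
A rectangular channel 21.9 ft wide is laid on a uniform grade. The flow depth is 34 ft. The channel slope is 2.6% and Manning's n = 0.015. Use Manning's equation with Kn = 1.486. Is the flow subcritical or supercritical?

supercritical

Flow area A = b·y = 21.9 × 34 = 744.6 ft². Wetted perimeter P = b + 2y = 21.9 + 2×34 = 89.9 ft.
Hydraulic radius R = A/P = 744.6/89.9 = 8.283 ft.
V = (1.486/n) R^(2/3) √S = (1.486/0.015) × 8.283^(2/3) × √0.026 = 65.39 ft/s. Hydraulic depth D_h = A/T = 744.6/21.9 = 34 ft.
Froude number Fr = V/√(g·D_h) = 65.39/√(32.2×34) = 1.98, which is greater than 1, so the flow is supercritical.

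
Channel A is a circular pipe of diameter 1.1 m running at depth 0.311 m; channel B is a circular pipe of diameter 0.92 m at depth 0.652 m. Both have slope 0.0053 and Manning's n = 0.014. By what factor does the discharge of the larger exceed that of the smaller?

3.03

Channel A: For a circular section of diameter D = 1.1 m at depth y = 0.311 m, the central angle is θ = 2 arccos(1 − 2y/D) = 2.243 rad. Then A = (D²/8)(θ − sin θ) = 0.2208 m² and P = Dθ/2 = 1.233 m. Hydraulic radius R = A/P = 0.2208/1.233 = 0.179 m. Q_A = (1/0.014)·0.2208·0.179^(2/3)·√0.0053 = 0.3647 m³/s.
Channel B: For a circular section of diameter D = 0.92 m at depth y = 0.652 m, the central angle is θ = 2 arccos(1 − 2y/D) = 4.003 rad. Then A = (D²/8)(θ − sin θ) = 0.5037 m² and P = Dθ/2 = 1.841 m. Hydraulic radius R = A/P = 0.5037/1.841 = 0.2736 m. Q_B = (1/0.014)·0.5037·0.2736^(2/3)·√0.0053 = 1.104 m³/s.
The larger discharge is 1.104 m³/s and the smaller is 0.3647 m³/s; the ratio is 3.03.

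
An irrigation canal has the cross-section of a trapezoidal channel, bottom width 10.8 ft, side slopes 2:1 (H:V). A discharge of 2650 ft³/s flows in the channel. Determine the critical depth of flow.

y_c = 7.89 ft

At critical depth, Q² T / (g A³) = 1, i.e. A³/T = Q²/g = 2650²/32.2 = 218100.
Try y = 6.41 ft: A³/T = 95240 — low.
Try y = 9.55 ft: A³/T = 475100 — high.
Try y = 7.89 ft: A³/T = 217700 — matches.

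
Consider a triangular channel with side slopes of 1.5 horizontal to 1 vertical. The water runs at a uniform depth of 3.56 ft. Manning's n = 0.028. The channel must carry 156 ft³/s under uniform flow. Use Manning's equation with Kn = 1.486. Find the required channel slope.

For a triangular section with side slope z = 1.5: A = zy² = 1.5×3.56² = 19.01 ft²; P = 2y√(1+z²) = 2×3.56×1.803 = 12.84 ft.
Hydraulic radius R = A/P = 19.01/12.84 = 1.481 ft.
From Manning's equation, S = [nQ / (1.486 A R^(2/3))]² = [0.028 × 156 / (1.486 × 19.01 × 1.481^(2/3))]² = 0.0142.

S = 0.0142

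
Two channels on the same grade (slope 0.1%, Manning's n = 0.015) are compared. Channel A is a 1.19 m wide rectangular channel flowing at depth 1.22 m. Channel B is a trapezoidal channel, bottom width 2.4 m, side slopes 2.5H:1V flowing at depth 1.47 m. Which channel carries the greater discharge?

channel B

Channel A: Flow area A = b·y = 1.19 × 1.22 = 1.452 m². Wetted perimeter P = b + 2y = 1.19 + 2×1.22 = 3.63 m. Hydraulic radius R = A/P = 1.452/3.63 = 0.3999 m. Q_A = (1/0.015)·1.452·0.3999^(2/3)·√0.001 = 1.661 m³/s.
Channel B: With bottom width b = 2.4 m and side slope z = 2.5: A = (b + zy)y = (2.4 + 2.5×1.47)×1.47 = 8.93 m²; P = b + 2y√(1+z²) = 2.4 + 2×1.47×2.693 = 10.32 m. Hydraulic radius R = A/P = 8.93/10.32 = 0.8657 m. Q_B = (1/0.015)·8.93·0.8657^(2/3)·√0.001 = 17.1 m³/s.
Q_A = 1.661 m³/s vs Q_B = 17.1 m³/s, so channel B carries more.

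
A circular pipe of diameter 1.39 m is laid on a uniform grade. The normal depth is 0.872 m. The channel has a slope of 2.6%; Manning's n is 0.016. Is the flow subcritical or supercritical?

For a circular section of diameter D = 1.39 m at depth y = 0.872 m, the central angle is θ = 2 arccos(1 − 2y/D) = 3.657 rad. Then A = (D²/8)(θ − sin θ) = 1.002 m² and P = Dθ/2 = 2.541 m.
Hydraulic radius R = A/P = 1.002/2.541 = 0.3943 m.
V = (1/n) R^(2/3) √S = (1/0.016) × 0.3943^(2/3) × √0.026 = 5.419 m/s. Hydraulic depth D_h = A/T = 1.002/1.344 = 0.7455 m.
Froude number Fr = V/√(g·D_h) = 5.419/√(9.81×0.7455) = 2, which is greater than 1, so the flow is supercritical.

supercritical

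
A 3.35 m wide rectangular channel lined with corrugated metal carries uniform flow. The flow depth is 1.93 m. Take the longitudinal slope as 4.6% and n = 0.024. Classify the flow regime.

Flow area A = b·y = 3.35 × 1.93 = 6.465 m². Wetted perimeter P = b + 2y = 3.35 + 2×1.93 = 7.21 m.
Hydraulic radius R = A/P = 6.465/7.21 = 0.8967 m.
V = (1/n) R^(2/3) √S = (1/0.024) × 0.8967^(2/3) × √0.046 = 8.31 m/s. Hydraulic depth D_h = A/T = 6.465/3.35 = 1.93 m.
Froude number Fr = V/√(g·D_h) = 8.31/√(9.81×1.93) = 1.91, which is greater than 1, so the flow is supercritical.

supercritical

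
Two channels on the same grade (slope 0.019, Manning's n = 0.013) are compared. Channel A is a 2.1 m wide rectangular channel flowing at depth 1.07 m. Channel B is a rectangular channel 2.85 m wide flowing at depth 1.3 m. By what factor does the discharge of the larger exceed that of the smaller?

1.95

Channel A: Flow area A = b·y = 2.1 × 1.07 = 2.247 m². Wetted perimeter P = b + 2y = 2.1 + 2×1.07 = 4.24 m. Hydraulic radius R = A/P = 2.247/4.24 = 0.53 m. Q_A = (1/0.013)·2.247·0.53^(2/3)·√0.019 = 15.6 m³/s.
Channel B: Flow area A = b·y = 2.85 × 1.3 = 3.705 m². Wetted perimeter P = b + 2y = 2.85 + 2×1.3 = 5.45 m. Hydraulic radius R = A/P = 3.705/5.45 = 0.6798 m. Q_B = (1/0.013)·3.705·0.6798^(2/3)·√0.019 = 30.37 m³/s.
The larger discharge is 30.37 m³/s and the smaller is 15.6 m³/s; the ratio is 1.95.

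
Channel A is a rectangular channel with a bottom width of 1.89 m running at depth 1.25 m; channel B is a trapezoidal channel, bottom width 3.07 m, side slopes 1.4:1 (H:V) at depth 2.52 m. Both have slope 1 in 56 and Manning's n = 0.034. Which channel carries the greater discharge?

Channel A: Flow area A = b·y = 1.89 × 1.25 = 2.362 m². Wetted perimeter P = b + 2y = 1.89 + 2×1.25 = 4.39 m. Hydraulic radius R = A/P = 2.362/4.39 = 0.5382 m. Q_A = (1/0.034)·2.362·0.5382^(2/3)·√0.01786 = 6.143 m³/s.
Channel B: With bottom width b = 3.07 m and side slope z = 1.4: A = (b + zy)y = (3.07 + 1.4×2.52)×2.52 = 16.63 m²; P = b + 2y√(1+z²) = 3.07 + 2×2.52×1.72 = 11.74 m. Hydraulic radius R = A/P = 16.63/11.74 = 1.416 m. Q_B = (1/0.034)·16.63·1.416^(2/3)·√0.01786 = 82.41 m³/s.
Q_A = 6.143 m³/s vs Q_B = 82.41 m³/s, so channel B carries more.

channel B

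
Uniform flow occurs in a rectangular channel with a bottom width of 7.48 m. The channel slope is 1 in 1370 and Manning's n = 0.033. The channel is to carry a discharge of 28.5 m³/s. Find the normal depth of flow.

Manning's equation rearranged: A R^(2/3) = nQ / (1·√S) = 0.033 × 28.5 / (√0.0007299) = 34.81.
Trying y = 3.69 m: A R^(2/3) = 41.71 — over.
Trying y = 2.73 m: A R^(2/3) = 27.68 — short.
Trying y = 3.23 m: A R^(2/3) = 34.86 — ≈ 34.81.

y_n = 3.23 m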